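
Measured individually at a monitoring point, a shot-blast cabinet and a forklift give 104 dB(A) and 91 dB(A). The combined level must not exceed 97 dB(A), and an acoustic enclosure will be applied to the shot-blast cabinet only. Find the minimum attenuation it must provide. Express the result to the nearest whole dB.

8 dB

Fixed contribution from the other source: Σ 10^(L/10) = 10^(91/10) = 1.259e+09 (91.00 dB(A)).
To meet 97 dB(A) overall, the treated shot-blast cabinet may contribute at most 10^(97/10) − 1.259e+09 = 3.753e+09, i.e. 95.74 dB(A).
So the shot-blast cabinet must be reduced from 104 to 95.74 dB(A): IL = 8.26 dB.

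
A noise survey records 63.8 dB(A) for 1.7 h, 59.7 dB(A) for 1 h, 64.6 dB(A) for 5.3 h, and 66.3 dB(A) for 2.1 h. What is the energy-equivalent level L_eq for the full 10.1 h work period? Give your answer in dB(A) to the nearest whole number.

65 dB(A)

Weight each interval's intensity by its duration and average over T = 10.1 h:
Σ tᵢ·10^(Lᵢ/10) = 1.7·10^(63.8/10) + 1·10^(59.7/10) + 5.3·10^(64.6/10) + 2.1·10^(66.3/10) = 2.925e+07.
L_eq = 10·log₁₀(2.925e+07/10.1) = 64.62 dB(A).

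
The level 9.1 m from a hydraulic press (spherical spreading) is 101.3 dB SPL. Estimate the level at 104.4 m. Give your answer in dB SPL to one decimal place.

For a point source, L₂ = L₁ − 20·log₁₀(r₂/r₁).
L₂ = 101.3 − 20·log₁₀(104.4/9.1) = 101.3 − 21.193 = 80.11 dB SPL.

80.1 dB SPL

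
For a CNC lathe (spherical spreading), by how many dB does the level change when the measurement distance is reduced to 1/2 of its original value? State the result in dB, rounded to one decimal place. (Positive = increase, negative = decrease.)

+6.0 dB

A point source loses 6 dB per doubling of distance; generally ΔL = −20·log₁₀(r₂/r₁).
ΔL = −20·log₁₀(0.5) = +6.02 dB.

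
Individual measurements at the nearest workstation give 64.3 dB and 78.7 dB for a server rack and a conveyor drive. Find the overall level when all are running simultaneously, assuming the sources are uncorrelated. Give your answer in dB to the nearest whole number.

79 dB

For uncorrelated sources the intensities add, so convert each level to linear form, sum, and take 10·log₁₀ of the total.
Σ 10^(L/10) = 10^(64.3/10) + 10^(78.7/10) = 7.682e+07.
L_total = 10·log₁₀(7.682e+07) = 78.85 dB.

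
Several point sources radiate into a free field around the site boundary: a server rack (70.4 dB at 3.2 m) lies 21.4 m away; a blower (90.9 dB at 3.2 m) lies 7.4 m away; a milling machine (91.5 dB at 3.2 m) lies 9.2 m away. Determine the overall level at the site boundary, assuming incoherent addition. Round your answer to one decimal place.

86.0 dB

First find each source's level at the receiver (point-source: −20·log₁₀(r/r_ref)), then combine on an intensity basis.
server rack: 70.4 − 20·log₁₀(21.4/3.2) = 70.4 − 16.51 = 53.89 dB.
blower: 90.9 − 20·log₁₀(7.4/3.2) = 90.9 − 7.28 = 83.62 dB.
milling machine: 91.5 − 20·log₁₀(9.2/3.2) = 91.5 − 9.17 = 82.33 dB.
Σ 10^(L/10) = 4.012e+08 → L_total = 10·log₁₀(4.012e+08) = 86.03 dB.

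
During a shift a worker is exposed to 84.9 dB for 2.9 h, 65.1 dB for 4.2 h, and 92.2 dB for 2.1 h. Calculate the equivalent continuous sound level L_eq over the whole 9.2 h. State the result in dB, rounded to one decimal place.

The energy average is taken in the linear domain: L_eq = 10·log₁₀[(Σ tᵢ·10^(Lᵢ/10))/T], T = 9.2 h.
Σ tᵢ·10^(Lᵢ/10) = 2.9·10^(84.9/10) + 4.2·10^(65.1/10) + 2.1·10^(92.2/10) = 4.395e+09.
L_eq = 10·log₁₀(4.395e+09/9.2) = 86.79 dB.

86.8 dB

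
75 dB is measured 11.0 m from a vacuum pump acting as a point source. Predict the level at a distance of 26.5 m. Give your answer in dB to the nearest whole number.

Spherical spreading from a point source gives a 20·log₁₀(r₂/r₁) drop.
L₂ = 75 − 20·log₁₀(26.5/11.0) = 75 − 7.637 = 67.36 dB.

67 dB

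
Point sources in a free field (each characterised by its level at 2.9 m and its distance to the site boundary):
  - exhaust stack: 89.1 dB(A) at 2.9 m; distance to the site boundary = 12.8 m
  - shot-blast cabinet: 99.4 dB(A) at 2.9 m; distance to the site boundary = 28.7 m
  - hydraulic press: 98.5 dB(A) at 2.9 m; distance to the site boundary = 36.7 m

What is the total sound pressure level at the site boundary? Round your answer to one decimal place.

First find each source's level at the receiver (point-source: −20·log₁₀(r/r_ref)), then combine on an intensity basis.
exhaust stack: 89.1 − 20·log₁₀(12.8/2.9) = 89.1 − 12.90 = 76.20 dB(A).
shot-blast cabinet: 99.4 − 20·log₁₀(28.7/2.9) = 99.4 − 19.91 = 79.49 dB(A).
hydraulic press: 98.5 − 20·log₁₀(36.7/2.9) = 98.5 − 22.05 = 76.45 dB(A).
Σ 10^(L/10) = 1.749e+08 → L_total = 10·log₁₀(1.749e+08) = 82.43 dB(A).

82.4 dB(A)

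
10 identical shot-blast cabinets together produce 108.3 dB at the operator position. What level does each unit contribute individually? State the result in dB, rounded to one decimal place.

For N identical incoherent sources L_total = L₁ + 10·log₁₀ N, so L₁ = 108.3 − 10·log₁₀(10) = 108.3 − 10.000.

98.3 dB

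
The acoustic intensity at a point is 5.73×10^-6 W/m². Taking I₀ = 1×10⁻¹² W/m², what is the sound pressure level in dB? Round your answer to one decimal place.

Dividing by I₀ shifts the exponent by 12: I/I₀ = 5.73×10^6.
L = 10·(0.7582 + 6) = 67.58 dB.

67.6 dB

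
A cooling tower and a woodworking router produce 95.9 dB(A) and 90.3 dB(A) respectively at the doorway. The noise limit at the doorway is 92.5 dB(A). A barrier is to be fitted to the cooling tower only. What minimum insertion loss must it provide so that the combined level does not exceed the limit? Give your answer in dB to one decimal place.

The untreated sources together contribute 10^(90.3/10) = 1.072e+09, i.e. 90.30 dB(A).
To meet 92.5 dB(A) overall, the treated cooling tower may contribute at most 10^(92.5/10) − 1.072e+09 = 7.068e+08, i.e. 88.49 dB(A).
Required insertion loss = 95.9 − 88.49 = 7.41 dB.

7.4 dB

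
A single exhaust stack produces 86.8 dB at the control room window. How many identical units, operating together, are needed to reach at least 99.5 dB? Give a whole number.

19

N identical sources give L₁ + 10·log₁₀ N, so require 10·log₁₀ N ≥ 99.5 − 86.8 = 12.7 dB.
N ≥ 10^(12.7/10) = 18.621, so N = 19.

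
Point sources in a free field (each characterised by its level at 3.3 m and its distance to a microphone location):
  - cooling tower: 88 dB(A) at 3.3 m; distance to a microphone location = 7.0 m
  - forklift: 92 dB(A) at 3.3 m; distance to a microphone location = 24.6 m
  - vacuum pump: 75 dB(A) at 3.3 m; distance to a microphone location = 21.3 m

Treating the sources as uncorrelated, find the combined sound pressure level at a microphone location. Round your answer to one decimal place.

Apply inverse-square spreading to bring every level to the receiver, then sum 10^(L/10).
cooling tower: 88 − 20·log₁₀(7.0/3.3) = 88 − 6.53 = 81.47 dB(A).
forklift: 92 − 20·log₁₀(24.6/3.3) = 92 − 17.45 = 74.55 dB(A).
vacuum pump: 75 − 20·log₁₀(21.3/3.3) = 75 − 16.20 = 58.80 dB(A).
Σ 10^(L/10) = 1.695e+08 → L_total = 10·log₁₀(1.695e+08) = 82.29 dB(A).

82.3 dB(A)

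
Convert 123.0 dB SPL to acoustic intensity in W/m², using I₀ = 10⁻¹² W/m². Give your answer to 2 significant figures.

2.0 W/m²

I/I₀ = 10^(123.0/10) = 1.995e+12, so I = 1.995e+12 × 10⁻¹² W/m².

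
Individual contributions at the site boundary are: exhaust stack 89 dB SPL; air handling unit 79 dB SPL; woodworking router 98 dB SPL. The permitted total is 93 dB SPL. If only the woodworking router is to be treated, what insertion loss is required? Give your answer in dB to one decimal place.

7.5 dB

Fixed contribution from the other sources: Σ 10^(L/10) = 10^(89/10) + 10^(79/10) = 8.738e+08 (89.41 dB SPL).
To meet 93 dB SPL overall, the treated woodworking router may contribute at most 10^(93/10) − 8.738e+08 = 1.122e+09, i.e. 90.50 dB SPL.
So the woodworking router must be reduced from 98 to 90.50 dB SPL: IL = 7.50 dB.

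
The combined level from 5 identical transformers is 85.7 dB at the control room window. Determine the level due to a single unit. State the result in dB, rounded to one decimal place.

For N identical incoherent sources L_total = L₁ + 10·log₁₀ N, so L₁ = 85.7 − 10·log₁₀(5) = 85.7 − 6.990.

78.7 dB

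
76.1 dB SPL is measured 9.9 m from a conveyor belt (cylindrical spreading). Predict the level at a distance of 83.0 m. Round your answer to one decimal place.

66.9 dB SPL

For a line source, L₂ = L₁ − 10·log₁₀(r₂/r₁).
L₂ = 76.1 − 10·log₁₀(83.0/9.9) = 76.1 − 9.234 = 66.87 dB SPL.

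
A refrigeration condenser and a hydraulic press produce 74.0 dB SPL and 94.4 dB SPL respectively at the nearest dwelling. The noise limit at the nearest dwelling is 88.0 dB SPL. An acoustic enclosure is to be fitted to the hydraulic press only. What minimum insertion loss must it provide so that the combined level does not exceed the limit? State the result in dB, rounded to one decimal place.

The untreated sources together contribute 10^(74.0/10) = 2.512e+07, i.e. 74.00 dB SPL.
To meet 88.0 dB SPL overall, the treated hydraulic press may contribute at most 10^(88.0/10) − 2.512e+07 = 6.058e+08, i.e. 87.82 dB SPL.
So the hydraulic press must be reduced from 94.4 to 87.82 dB SPL: IL = 6.58 dB.

6.6 dB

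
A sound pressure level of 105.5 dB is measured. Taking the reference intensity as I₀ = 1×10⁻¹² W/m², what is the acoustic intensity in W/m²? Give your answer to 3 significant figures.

L = 10·log₁₀(I/I₀) ⇒ I = I₀·10^(L/10) = 10⁻¹² × 10^10.55.

0.0355 W/m²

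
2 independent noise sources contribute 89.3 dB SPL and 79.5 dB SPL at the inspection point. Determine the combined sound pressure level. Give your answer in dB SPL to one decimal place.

For uncorrelated sources the intensities add, so convert each level to linear form, sum, and take 10·log₁₀ of the total.
Σ 10^(L/10) = 10^(89.3/10) + 10^(79.5/10) = 9.403e+08.
L_total = 10·log₁₀(9.403e+08) = 89.73 dB SPL.

89.7 dB SPL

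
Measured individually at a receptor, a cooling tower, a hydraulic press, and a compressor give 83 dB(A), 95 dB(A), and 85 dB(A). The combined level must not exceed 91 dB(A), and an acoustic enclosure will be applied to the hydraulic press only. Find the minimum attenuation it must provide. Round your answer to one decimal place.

Fixed contribution from the other sources: Σ 10^(L/10) = 10^(83/10) + 10^(85/10) = 5.158e+08 (87.12 dB(A)).
To meet 91 dB(A) overall, the treated hydraulic press may contribute at most 10^(91/10) − 5.158e+08 = 7.432e+08, i.e. 88.71 dB(A).
Required insertion loss = 95 − 88.71 = 6.29 dB.

6.3 dB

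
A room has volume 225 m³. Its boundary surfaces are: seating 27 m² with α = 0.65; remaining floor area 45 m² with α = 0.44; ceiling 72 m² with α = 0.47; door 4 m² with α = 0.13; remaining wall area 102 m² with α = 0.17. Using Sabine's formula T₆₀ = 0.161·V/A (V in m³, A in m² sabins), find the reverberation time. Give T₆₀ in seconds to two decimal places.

A = Σ Sᵢαᵢ = 27·0.65 + 45·0.44 + 72·0.47 + 4·0.13 + 102·0.17 = 89.05 m².
T₆₀ = 0.161·V/A = 0.161·225/89.05 = 0.407 s.

0.41 s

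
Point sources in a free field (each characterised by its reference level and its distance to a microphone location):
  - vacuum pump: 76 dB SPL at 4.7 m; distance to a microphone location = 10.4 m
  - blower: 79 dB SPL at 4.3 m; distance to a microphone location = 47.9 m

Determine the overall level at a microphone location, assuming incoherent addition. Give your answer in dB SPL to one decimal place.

First find each source's level at the receiver (point-source: −20·log₁₀(r/r_ref)), then combine on an intensity basis.
vacuum pump: 76 − 20·log₁₀(10.4/4.7) = 76 − 6.90 = 69.10 dB SPL.
blower: 79 − 20·log₁₀(47.9/4.3) = 79 − 20.94 = 58.06 dB SPL.
Σ 10^(L/10) = 8.771e+06 → L_total = 10·log₁₀(8.771e+06) = 69.43 dB SPL.

69.4 dB SPL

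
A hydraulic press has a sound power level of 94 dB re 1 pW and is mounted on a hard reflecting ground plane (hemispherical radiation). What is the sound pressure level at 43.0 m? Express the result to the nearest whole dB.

Free-field hemispherical radiation: L_p = L_w − 10·log₁₀(2π·r²), r = 43.0 m.
2π·r² = 1.162e+04 m², 10·log₁₀ of that is 40.651 dB.
L_p = 94 − 40.651 = 53.35 dB.

53 dB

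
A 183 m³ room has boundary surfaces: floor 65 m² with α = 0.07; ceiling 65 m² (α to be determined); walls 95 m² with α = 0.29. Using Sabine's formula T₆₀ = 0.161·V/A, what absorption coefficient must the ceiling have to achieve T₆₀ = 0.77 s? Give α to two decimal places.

A = 0.161·V/T₆₀ = 0.161·183/0.77 = 38.26 m² sabins.
Absorption from the other surfaces = 65·0.07 + 95·0.29 = 32.10 m², so the ceiling must supply 6.16 m² over 65 m².
α = 6.16/65 = 0.095.

0.09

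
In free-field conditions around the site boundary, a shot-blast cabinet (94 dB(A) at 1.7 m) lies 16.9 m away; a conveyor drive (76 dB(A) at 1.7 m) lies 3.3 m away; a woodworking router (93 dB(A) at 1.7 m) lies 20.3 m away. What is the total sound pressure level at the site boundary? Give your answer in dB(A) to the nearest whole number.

First find each source's level at the receiver (point-source: −20·log₁₀(r/r_ref)), then combine on an intensity basis.
shot-blast cabinet: 94 − 20·log₁₀(16.9/1.7) = 94 − 19.95 = 74.05 dB(A).
conveyor drive: 76 − 20·log₁₀(3.3/1.7) = 76 − 5.76 = 70.24 dB(A).
woodworking router: 93 − 20·log₁₀(20.3/1.7) = 93 − 21.54 = 71.46 dB(A).
Σ 10^(L/10) = 4.997e+07 → L_total = 10·log₁₀(4.997e+07) = 76.99 dB(A).

77 dB(A)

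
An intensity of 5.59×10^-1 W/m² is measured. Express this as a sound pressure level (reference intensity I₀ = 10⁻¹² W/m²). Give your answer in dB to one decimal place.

L = 10·log₁₀(I/I₀) = 10·log₁₀(5.59×10^-1/10⁻¹²) = 10·log₁₀(5.59×10^11).
L = 10·(0.7474 + 11) = 117.47 dB.

117.5 dB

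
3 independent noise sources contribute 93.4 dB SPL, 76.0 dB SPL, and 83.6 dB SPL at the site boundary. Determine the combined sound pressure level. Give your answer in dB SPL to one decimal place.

For uncorrelated sources the intensities add, so convert each level to linear form, sum, and take 10·log₁₀ of the total.
Σ 10^(L/10) = 10^(93.4/10) + 10^(76.0/10) + 10^(83.6/10) = 2.457e+09.
L_total = 10·log₁₀(2.457e+09) = 93.90 dB SPL.

93.9 dB SPL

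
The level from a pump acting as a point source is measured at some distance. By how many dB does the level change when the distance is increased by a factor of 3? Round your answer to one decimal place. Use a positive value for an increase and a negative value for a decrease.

-9.5 dB

Point-source spreading: ΔL = −20·log₁₀(r₂/r₁).
ΔL = −20·log₁₀(3) = -9.54 dB.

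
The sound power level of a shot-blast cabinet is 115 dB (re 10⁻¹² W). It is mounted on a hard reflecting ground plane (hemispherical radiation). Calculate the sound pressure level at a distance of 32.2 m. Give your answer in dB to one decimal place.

76.9 dB

L_p = L_w − 10·log₁₀(2π·r²) with r = 32.2 m.
2π·r² = 6515 m², 10·log₁₀ of that is 38.139 dB.
L_p = 115 − 38.139 = 76.86 dB.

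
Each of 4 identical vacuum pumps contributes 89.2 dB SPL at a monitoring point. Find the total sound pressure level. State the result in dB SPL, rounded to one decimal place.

With 4 equal, uncorrelated contributions the intensity is 4× that of one unit, giving a rise of 10·log₁₀ 4.
L_total = 89.2 + 10·log₁₀(4) = 89.2 + 6.021 = 95.22 dB SPL.

95.2 dB SPL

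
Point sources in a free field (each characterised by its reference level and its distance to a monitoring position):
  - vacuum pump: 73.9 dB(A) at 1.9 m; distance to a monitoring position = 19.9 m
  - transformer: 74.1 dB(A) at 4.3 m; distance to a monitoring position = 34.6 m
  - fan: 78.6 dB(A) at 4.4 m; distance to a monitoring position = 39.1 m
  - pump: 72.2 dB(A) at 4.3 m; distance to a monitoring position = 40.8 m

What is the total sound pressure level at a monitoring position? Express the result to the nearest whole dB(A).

62 dB(A)

First find each source's level at the receiver (point-source: −20·log₁₀(r/r_ref)), then combine on an intensity basis.
vacuum pump: 73.9 − 20·log₁₀(19.9/1.9) = 73.9 − 20.40 = 53.50 dB(A).
transformer: 74.1 − 20·log₁₀(34.6/4.3) = 74.1 − 18.11 = 55.99 dB(A).
fan: 78.6 − 20·log₁₀(39.1/4.4) = 78.6 − 18.97 = 59.63 dB(A).
pump: 72.2 − 20·log₁₀(40.8/4.3) = 72.2 − 19.54 = 52.66 dB(A).
Σ 10^(L/10) = 1.722e+06 → L_total = 10·log₁₀(1.722e+06) = 62.36 dB(A).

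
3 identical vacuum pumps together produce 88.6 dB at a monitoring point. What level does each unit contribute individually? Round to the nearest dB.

84 dB

3 equal contributions raise the level by 10·log₁₀ 3 = 4.771 dB, so each unit alone gives 88.6 − 4.771.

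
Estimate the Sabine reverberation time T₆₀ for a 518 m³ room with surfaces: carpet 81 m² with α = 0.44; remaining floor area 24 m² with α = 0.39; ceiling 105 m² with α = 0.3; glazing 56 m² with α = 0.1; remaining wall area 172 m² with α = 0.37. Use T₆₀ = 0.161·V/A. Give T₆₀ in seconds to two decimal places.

0.57 s

Total absorption A = 81·0.44 + 24·0.39 + 105·0.3 + 56·0.1 + 172·0.37 = 145.74 m² sabins.
T₆₀ = 0.161 × 518 / 145.74 = 0.572 s.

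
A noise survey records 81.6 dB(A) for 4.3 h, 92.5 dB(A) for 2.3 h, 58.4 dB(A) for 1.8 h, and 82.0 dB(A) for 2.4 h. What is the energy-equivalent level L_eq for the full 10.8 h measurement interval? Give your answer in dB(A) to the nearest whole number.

87 dB(A)

The energy average is taken in the linear domain: L_eq = 10·log₁₀[(Σ tᵢ·10^(Lᵢ/10))/T], T = 10.8 h.
Σ tᵢ·10^(Lᵢ/10) = 4.3·10^(81.6/10) + 2.3·10^(92.5/10) + 1.8·10^(58.4/10) + 2.4·10^(82.0/10) = 5.093e+09.
L_eq = 10·log₁₀(5.093e+09/10.8) = 86.74 dB(A).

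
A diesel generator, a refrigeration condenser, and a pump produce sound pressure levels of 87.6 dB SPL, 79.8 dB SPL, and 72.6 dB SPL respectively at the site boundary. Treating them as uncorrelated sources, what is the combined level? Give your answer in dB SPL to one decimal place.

Incoherent sources combine by intensity addition: L_total = 10·log₁₀(Σ 10^(L_i/10)).
Σ 10^(L/10) = 10^(87.6/10) + 10^(79.8/10) + 10^(72.6/10) = 6.891e+08.
L_total = 10·log₁₀(6.891e+08) = 88.38 dB SPL.

88.4 dB SPL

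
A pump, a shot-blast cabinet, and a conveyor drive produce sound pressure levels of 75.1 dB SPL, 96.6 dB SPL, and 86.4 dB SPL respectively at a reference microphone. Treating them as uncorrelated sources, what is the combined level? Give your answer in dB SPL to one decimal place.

97.0 dB SPL

For uncorrelated sources the intensities add, so convert each level to linear form, sum, and take 10·log₁₀ of the total.
Σ 10^(L/10) = 10^(75.1/10) + 10^(96.6/10) + 10^(86.4/10) = 5.040e+09.
L_total = 10·log₁₀(5.040e+09) = 97.02 dB SPL.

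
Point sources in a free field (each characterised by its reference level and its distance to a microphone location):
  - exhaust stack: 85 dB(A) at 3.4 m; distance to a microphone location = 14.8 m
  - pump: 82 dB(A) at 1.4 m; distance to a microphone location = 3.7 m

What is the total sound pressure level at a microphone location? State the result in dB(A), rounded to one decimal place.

First find each source's level at the receiver (point-source: −20·log₁₀(r/r_ref)), then combine on an intensity basis.
exhaust stack: 85 − 20·log₁₀(14.8/3.4) = 85 − 12.78 = 72.22 dB(A).
pump: 82 − 20·log₁₀(3.7/1.4) = 82 − 8.44 = 73.56 dB(A).
Σ 10^(L/10) = 3.938e+07 → L_total = 10·log₁₀(3.938e+07) = 75.95 dB(A).

76.0 dB(A)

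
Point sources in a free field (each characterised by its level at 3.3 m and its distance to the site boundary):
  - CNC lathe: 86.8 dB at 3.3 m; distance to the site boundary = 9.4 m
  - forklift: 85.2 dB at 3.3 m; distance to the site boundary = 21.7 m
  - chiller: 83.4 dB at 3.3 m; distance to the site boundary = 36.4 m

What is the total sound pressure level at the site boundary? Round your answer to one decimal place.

First find each source's level at the receiver (point-source: −20·log₁₀(r/r_ref)), then combine on an intensity basis.
CNC lathe: 86.8 − 20·log₁₀(9.4/3.3) = 86.8 − 9.09 = 77.71 dB.
forklift: 85.2 − 20·log₁₀(21.7/3.3) = 85.2 − 16.36 = 68.84 dB.
chiller: 83.4 − 20·log₁₀(36.4/3.3) = 83.4 − 20.85 = 62.55 dB.
Σ 10^(L/10) = 6.845e+07 → L_total = 10·log₁₀(6.845e+07) = 78.35 dB.

78.4 dB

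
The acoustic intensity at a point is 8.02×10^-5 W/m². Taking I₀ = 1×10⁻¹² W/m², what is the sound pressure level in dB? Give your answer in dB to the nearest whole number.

79 dB

I/I₀ = 8.02×10^-5/10⁻¹² = 8.02×10^7, and L = 10·log₁₀(I/I₀).
L = 10·(0.9042 + 7) = 79.04 dB.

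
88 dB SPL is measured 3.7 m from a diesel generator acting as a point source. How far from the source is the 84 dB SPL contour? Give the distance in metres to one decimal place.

Point-source spreading drops the level by 20·log₁₀(r₂/r₁); inverting, r₂/r₁ = 10^(ΔL/20).
r₂ = 3.7·10^((88−84)/20) = 3.7·10^(4.0/20) = 5.86 m.

5.9 m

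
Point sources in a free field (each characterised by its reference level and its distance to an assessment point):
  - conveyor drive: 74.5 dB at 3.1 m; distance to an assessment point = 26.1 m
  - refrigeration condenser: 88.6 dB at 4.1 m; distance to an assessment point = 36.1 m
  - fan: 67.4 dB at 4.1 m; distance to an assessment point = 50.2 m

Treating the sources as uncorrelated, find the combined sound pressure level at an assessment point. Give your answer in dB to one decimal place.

Propagate each source to the receiver with L = L_ref − 20·log₁₀(r/r_ref), then add intensities.
conveyor drive: 74.5 − 20·log₁₀(26.1/3.1) = 74.5 − 18.51 = 55.99 dB.
refrigeration condenser: 88.6 − 20·log₁₀(36.1/4.1) = 88.6 − 18.89 = 69.71 dB.
fan: 67.4 − 20·log₁₀(50.2/4.1) = 67.4 − 21.76 = 45.64 dB.
Σ 10^(L/10) = 9.779e+06 → L_total = 10·log₁₀(9.779e+06) = 69.90 dB.

69.9 dB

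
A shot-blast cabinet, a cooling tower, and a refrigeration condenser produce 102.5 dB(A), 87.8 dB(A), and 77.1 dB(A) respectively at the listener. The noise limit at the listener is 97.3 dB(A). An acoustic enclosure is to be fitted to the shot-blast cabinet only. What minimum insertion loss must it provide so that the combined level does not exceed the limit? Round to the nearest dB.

Everything except the shot-blast cabinet sums to 10^(87.8/10) + 10^(77.1/10) = 6.538e+08 in linear terms, 88.15 dB(A).
To meet 97.3 dB(A) overall, the treated shot-blast cabinet may contribute at most 10^(97.3/10) − 6.538e+08 = 4.716e+09, i.e. 96.74 dB(A).
So the shot-blast cabinet must be reduced from 102.5 to 96.74 dB(A): IL = 5.76 dB.

6 dB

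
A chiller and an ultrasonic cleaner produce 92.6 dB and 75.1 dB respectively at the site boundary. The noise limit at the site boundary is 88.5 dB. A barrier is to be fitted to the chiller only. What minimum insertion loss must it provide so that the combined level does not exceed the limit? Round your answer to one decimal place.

4.3 dB

Everything except the chiller sums to 10^(75.1/10) = 3.236e+07 in linear terms, 75.10 dB.
The limit corresponds to 10^(88.5/10) = 7.079e+08; subtracting the fixed part leaves 6.756e+08 for the chiller, i.e. 88.30 dB.
So the chiller must be reduced from 92.6 to 88.30 dB: IL = 4.30 dB.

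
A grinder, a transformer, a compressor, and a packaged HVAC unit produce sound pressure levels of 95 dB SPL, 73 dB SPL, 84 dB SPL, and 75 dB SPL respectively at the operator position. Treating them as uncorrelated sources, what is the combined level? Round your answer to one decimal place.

95.4 dB SPL

Incoherent sources combine by intensity addition: L_total = 10·log₁₀(Σ 10^(L_i/10)).
Σ 10^(L/10) = 10^(95/10) + 10^(73/10) + 10^(84/10) + 10^(75/10) = 3.465e+09.
L_total = 10·log₁₀(3.465e+09) = 95.40 dB SPL.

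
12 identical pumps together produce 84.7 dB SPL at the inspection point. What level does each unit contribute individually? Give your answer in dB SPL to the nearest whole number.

For N identical incoherent sources L_total = L₁ + 10·log₁₀ N, so L₁ = 84.7 − 10·log₁₀(12) = 84.7 − 10.792.

74 dB SPL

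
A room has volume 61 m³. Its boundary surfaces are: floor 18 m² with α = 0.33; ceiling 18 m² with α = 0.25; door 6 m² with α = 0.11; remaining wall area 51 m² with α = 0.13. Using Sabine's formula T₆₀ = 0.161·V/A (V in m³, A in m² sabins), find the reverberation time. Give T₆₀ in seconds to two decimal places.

Summing Sᵢαᵢ: 18·0.33 + 18·0.25 + 6·0.11 + 51·0.13 = 17.73 m².
T₆₀ = 0.161·V/A = 0.161·61/17.73 = 0.554 s.

0.55 s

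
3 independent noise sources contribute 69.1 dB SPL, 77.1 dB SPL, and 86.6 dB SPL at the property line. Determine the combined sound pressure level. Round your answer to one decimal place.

87.1 dB SPL

Incoherent sources combine by intensity addition: L_total = 10·log₁₀(Σ 10^(L_i/10)).
Σ 10^(L/10) = 10^(69.1/10) + 10^(77.1/10) + 10^(86.6/10) = 5.165e+08.
L_total = 10·log₁₀(5.165e+08) = 87.13 dB SPL.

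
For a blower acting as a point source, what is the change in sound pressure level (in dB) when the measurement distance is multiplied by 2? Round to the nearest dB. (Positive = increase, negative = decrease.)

-6 dB

A point source loses 6 dB per doubling of distance; generally ΔL = −20·log₁₀(r₂/r₁).
ΔL = −20·log₁₀(2) = -6.02 dB.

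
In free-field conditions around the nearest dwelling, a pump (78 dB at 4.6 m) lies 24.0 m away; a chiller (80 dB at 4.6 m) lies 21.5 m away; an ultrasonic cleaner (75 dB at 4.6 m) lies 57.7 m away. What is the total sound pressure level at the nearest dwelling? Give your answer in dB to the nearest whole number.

69 dB

Apply inverse-square spreading to bring every level to the receiver, then sum 10^(L/10).
pump: 78 − 20·log₁₀(24.0/4.6) = 78 − 14.35 = 63.65 dB.
chiller: 80 − 20·log₁₀(21.5/4.6) = 80 − 13.39 = 66.61 dB.
ultrasonic cleaner: 75 − 20·log₁₀(57.7/4.6) = 75 − 21.97 = 53.03 dB.
Σ 10^(L/10) = 7.096e+06 → L_total = 10·log₁₀(7.096e+06) = 68.51 dB.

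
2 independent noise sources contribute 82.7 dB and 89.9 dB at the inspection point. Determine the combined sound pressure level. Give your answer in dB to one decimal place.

For uncorrelated sources the intensities add, so convert each level to linear form, sum, and take 10·log₁₀ of the total.
Σ 10^(L/10) = 10^(82.7/10) + 10^(89.9/10) = 1.163e+09.
L_total = 10·log₁₀(1.163e+09) = 90.66 dB.

90.7 dB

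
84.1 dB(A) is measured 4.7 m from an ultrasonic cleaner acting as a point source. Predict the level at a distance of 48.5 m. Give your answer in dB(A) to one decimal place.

63.8 dB(A)

Point-source attenuation: ΔL = 20·log₁₀(r₂/r₁) = 20·log₁₀(48.5/4.7) = 20.273 dB.
L₂ = 84.1 − 20·log₁₀(48.5/4.7) = 84.1 − 20.273 = 63.83 dB(A).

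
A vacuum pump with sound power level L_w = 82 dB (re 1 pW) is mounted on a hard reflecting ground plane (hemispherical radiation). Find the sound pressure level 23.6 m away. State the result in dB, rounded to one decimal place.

L_p = L_w − 10·log₁₀(2π·r²) with r = 23.6 m.
2π·r² = 3499 m², 10·log₁₀ of that is 35.440 dB.
L_p = 82 − 35.440 = 46.56 dB.

46.6 dB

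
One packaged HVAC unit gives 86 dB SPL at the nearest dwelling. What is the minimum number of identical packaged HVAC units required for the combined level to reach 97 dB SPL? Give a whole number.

The shortfall is 97 − 86 = 11.0 dB, and N units add 10·log₁₀ N, so need 10·log₁₀ N ≥ 11.0.
N ≥ 10^(11.0/10) = 12.589, so N = 13.

13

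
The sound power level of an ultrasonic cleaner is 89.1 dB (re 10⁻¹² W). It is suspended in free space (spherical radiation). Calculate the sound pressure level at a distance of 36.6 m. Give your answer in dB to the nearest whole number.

47 dB

L_p = L_w − 10·log₁₀(4π·r²) with r = 36.6 m.
4π·r² = 1.683e+04 m², 10·log₁₀ of that is 42.262 dB.
L_p = 89.1 − 42.262 = 46.84 dB.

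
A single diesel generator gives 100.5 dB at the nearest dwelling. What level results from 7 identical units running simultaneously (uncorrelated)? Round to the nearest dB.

N identical incoherent sources raise the level by 10·log₁₀ N.
L_total = 100.5 + 10·log₁₀(7) = 100.5 + 8.451 = 108.95 dB.

109 dB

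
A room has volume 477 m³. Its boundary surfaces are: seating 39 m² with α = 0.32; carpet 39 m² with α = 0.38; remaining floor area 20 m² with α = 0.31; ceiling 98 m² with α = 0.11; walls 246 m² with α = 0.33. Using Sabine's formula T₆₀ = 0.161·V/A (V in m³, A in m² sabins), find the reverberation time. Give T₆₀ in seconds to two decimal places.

0.61 s

A = Σ Sᵢαᵢ = 39·0.32 + 39·0.38 + 20·0.31 + 98·0.11 + 246·0.33 = 125.46 m².
T₆₀ = 0.161·V/A = 0.161·477/125.46 = 0.612 s.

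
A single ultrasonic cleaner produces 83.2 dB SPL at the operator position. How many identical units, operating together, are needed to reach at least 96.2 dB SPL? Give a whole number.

The shortfall is 96.2 − 83.2 = 13.0 dB, and N units add 10·log₁₀ N, so need 10·log₁₀ N ≥ 13.0.
N ≥ 10^(13.0/10) = 19.953, so N = 20.

20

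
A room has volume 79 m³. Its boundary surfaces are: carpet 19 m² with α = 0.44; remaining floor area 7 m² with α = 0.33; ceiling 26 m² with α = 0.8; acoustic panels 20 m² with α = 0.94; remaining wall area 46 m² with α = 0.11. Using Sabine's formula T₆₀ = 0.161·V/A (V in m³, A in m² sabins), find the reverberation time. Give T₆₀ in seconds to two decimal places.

Summing Sᵢαᵢ: 19·0.44 + 7·0.33 + 26·0.8 + 20·0.94 + 46·0.11 = 55.33 m².
T₆₀ = 0.161 × 79 / 55.33 = 0.230 s.

0.23 s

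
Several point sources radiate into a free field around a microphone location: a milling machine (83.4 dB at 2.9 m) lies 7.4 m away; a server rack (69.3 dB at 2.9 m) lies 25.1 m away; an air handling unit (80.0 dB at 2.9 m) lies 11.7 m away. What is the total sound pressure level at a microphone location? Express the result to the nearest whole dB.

76 dB

Apply inverse-square spreading to bring every level to the receiver, then sum 10^(L/10).
milling machine: 83.4 − 20·log₁₀(7.4/2.9) = 83.4 − 8.14 = 75.26 dB.
server rack: 69.3 − 20·log₁₀(25.1/2.9) = 69.3 − 18.75 = 50.55 dB.
air handling unit: 80.0 − 20·log₁₀(11.7/2.9) = 80.0 − 12.12 = 67.88 dB.
Σ 10^(L/10) = 3.986e+07 → L_total = 10·log₁₀(3.986e+07) = 76.01 dB.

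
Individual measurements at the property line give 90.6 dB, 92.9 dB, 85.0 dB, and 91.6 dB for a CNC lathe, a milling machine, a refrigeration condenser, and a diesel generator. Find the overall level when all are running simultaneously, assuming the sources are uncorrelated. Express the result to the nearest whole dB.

Incoherent sources combine by intensity addition: L_total = 10·log₁₀(Σ 10^(L_i/10)).
Σ 10^(L/10) = 10^(90.6/10) + 10^(92.9/10) + 10^(85.0/10) + 10^(91.6/10) = 4.860e+09.
L_total = 10·log₁₀(4.860e+09) = 96.87 dB.

97 dB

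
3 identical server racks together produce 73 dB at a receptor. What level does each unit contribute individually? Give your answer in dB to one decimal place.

Dividing the total intensity by 3 lowers the level by 10·log₁₀ 3 = 4.771 dB: L₁ = 73 − 4.771.

68.2 dB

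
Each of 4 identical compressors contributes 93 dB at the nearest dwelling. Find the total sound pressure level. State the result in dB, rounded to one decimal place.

L_total = L₁ + 10·log₁₀ N for N identical incoherent sources.
L_total = 93 + 10·log₁₀(4) = 93 + 6.021 = 99.02 dB.

99.0 dB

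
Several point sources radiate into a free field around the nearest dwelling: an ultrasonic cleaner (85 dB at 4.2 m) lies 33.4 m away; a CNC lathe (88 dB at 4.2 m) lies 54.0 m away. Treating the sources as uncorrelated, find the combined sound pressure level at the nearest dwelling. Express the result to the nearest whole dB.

69 dB

First find each source's level at the receiver (point-source: −20·log₁₀(r/r_ref)), then combine on an intensity basis.
ultrasonic cleaner: 85 − 20·log₁₀(33.4/4.2) = 85 − 18.01 = 66.99 dB.
CNC lathe: 88 − 20·log₁₀(54.0/4.2) = 88 − 22.18 = 65.82 dB.
Σ 10^(L/10) = 8.817e+06 → L_total = 10·log₁₀(8.817e+06) = 69.45 dB.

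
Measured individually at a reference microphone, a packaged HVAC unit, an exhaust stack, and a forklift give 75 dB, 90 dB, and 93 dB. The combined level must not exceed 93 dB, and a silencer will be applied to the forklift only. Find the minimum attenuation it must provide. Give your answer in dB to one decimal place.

3.2 dB

Everything except the forklift sums to 10^(75/10) + 10^(90/10) = 1.032e+09 in linear terms, 90.14 dB.
To meet 93 dB overall, the treated forklift may contribute at most 10^(93/10) − 1.032e+09 = 9.636e+08, i.e. 89.84 dB.
Required insertion loss = 93 − 89.84 = 3.16 dB.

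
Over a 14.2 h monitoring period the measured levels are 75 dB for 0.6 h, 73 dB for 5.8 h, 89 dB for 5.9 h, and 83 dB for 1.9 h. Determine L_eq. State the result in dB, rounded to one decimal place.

85.6 dB

L_eq = 10·log₁₀[(1/T)·Σ tᵢ·10^(Lᵢ/10)] with T = 14.2 h.
Σ tᵢ·10^(Lᵢ/10) = 0.6·10^(75/10) + 5.8·10^(73/10) + 5.9·10^(89/10) + 1.9·10^(83/10) = 5.200e+09.
L_eq = 10·log₁₀(5.200e+09/14.2) = 85.64 dB.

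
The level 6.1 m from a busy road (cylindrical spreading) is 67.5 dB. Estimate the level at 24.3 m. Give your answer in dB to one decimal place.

61.5 dB

Line-source attenuation: ΔL = 10·log₁₀(r₂/r₁) = 10·log₁₀(24.3/6.1) = 6.003 dB.
L₂ = 67.5 − 10·log₁₀(24.3/6.1) = 67.5 − 6.003 = 61.50 dB.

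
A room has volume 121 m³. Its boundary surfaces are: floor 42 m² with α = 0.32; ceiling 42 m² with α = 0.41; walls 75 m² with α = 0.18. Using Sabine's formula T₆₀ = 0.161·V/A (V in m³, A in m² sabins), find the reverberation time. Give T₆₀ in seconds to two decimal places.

Summing Sᵢαᵢ: 42·0.32 + 42·0.41 + 75·0.18 = 44.16 m².
T₆₀ = 0.161·V/A = 0.161·121/44.16 = 0.441 s.

0.44 s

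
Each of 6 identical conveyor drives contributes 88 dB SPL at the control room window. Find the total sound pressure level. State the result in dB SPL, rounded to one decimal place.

With 6 equal, uncorrelated contributions the intensity is 6× that of one unit, giving a rise of 10·log₁₀ 6.
L_total = 88 + 10·log₁₀(6) = 88 + 7.782 = 95.78 dB SPL.

95.8 dB SPL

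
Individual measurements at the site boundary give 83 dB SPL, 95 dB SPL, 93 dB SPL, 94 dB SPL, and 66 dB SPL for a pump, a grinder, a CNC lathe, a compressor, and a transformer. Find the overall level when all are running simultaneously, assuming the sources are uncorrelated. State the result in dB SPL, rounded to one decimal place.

For uncorrelated sources the intensities add, so convert each level to linear form, sum, and take 10·log₁₀ of the total.
Σ 10^(L/10) = 10^(83/10) + 10^(95/10) + 10^(93/10) + 10^(94/10) + 10^(66/10) = 7.873e+09.
L_total = 10·log₁₀(7.873e+09) = 98.96 dB SPL.

99.0 dB SPL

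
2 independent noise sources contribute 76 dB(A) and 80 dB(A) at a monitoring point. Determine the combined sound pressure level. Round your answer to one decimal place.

81.5 dB(A)

For uncorrelated sources the intensities add, so convert each level to linear form, sum, and take 10·log₁₀ of the total.
Σ 10^(L/10) = 10^(76/10) + 10^(80/10) = 1.398e+08.
L_total = 10·log₁₀(1.398e+08) = 81.46 dB(A).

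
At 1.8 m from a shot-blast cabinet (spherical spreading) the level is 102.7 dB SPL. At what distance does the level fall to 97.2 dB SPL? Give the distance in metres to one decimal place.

3.4 m

The 5.5 dB drop corresponds to a distance ratio of 10^(5.5/20) for a point source.
r₂ = 1.8·10^((102.7−97.2)/20) = 1.8·10^(5.5/20) = 3.39 m.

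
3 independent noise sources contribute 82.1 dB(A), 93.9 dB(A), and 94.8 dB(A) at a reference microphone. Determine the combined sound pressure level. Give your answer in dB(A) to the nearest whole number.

For uncorrelated sources the intensities add, so convert each level to linear form, sum, and take 10·log₁₀ of the total.
Σ 10^(L/10) = 10^(82.1/10) + 10^(93.9/10) + 10^(94.8/10) = 5.637e+09.
L_total = 10·log₁₀(5.637e+09) = 97.51 dB(A).

98 dB(A)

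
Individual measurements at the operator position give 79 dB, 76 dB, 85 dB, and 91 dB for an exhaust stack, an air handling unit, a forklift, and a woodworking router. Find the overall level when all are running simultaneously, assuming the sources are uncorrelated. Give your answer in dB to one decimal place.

92.3 dB

For uncorrelated sources the intensities add, so convert each level to linear form, sum, and take 10·log₁₀ of the total.
Σ 10^(L/10) = 10^(79/10) + 10^(76/10) + 10^(85/10) + 10^(91/10) = 1.694e+09.
L_total = 10·log₁₀(1.694e+09) = 92.29 dB.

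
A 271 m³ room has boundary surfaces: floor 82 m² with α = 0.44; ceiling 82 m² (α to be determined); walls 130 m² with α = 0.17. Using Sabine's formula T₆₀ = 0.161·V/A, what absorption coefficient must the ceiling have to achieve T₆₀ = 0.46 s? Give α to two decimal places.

Required total absorption A = 0.161·271/0.46 = 94.85 m².
Absorption from the other surfaces = 82·0.44 + 130·0.17 = 58.18 m², so the ceiling must supply 36.67 m² over 82 m².
α = 36.67/82 = 0.447.

0.45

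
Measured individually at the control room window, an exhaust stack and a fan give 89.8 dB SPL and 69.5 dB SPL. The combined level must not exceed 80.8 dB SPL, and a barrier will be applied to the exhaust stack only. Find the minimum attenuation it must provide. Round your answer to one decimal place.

9.3 dB

Fixed contribution from the other source: Σ 10^(L/10) = 10^(69.5/10) = 8.913e+06 (69.50 dB SPL).
To meet 80.8 dB SPL overall, the treated exhaust stack may contribute at most 10^(80.8/10) − 8.913e+06 = 1.113e+08, i.e. 80.47 dB SPL.
Required insertion loss = 89.8 − 80.47 = 9.33 dB.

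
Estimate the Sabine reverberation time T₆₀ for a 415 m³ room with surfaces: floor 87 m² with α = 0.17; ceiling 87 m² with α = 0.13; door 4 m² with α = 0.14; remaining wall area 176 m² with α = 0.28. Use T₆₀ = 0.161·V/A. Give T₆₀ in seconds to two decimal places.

Summing Sᵢαᵢ: 87·0.17 + 87·0.13 + 4·0.14 + 176·0.28 = 75.94 m².
T₆₀ = 0.161·V/A = 0.161·415/75.94 = 0.880 s.

0.88 s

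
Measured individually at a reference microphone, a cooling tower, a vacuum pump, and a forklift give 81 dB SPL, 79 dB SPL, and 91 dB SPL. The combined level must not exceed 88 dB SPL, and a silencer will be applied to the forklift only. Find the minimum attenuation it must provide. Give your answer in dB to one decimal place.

Fixed contribution from the other sources: Σ 10^(L/10) = 10^(81/10) + 10^(79/10) = 2.053e+08 (83.12 dB SPL).
To meet 88 dB SPL overall, the treated forklift may contribute at most 10^(88/10) − 2.053e+08 = 4.256e+08, i.e. 86.29 dB SPL.
So the forklift must be reduced from 91 to 86.29 dB SPL: IL = 4.71 dB.

4.7 dB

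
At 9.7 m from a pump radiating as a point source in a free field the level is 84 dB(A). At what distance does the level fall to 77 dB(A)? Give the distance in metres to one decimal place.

21.7 m

Point-source spreading drops the level by 20·log₁₀(r₂/r₁); inverting, r₂/r₁ = 10^(ΔL/20).
r₂ = 9.7·10^((84−77)/20) = 9.7·10^(7.0/20) = 21.72 m.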